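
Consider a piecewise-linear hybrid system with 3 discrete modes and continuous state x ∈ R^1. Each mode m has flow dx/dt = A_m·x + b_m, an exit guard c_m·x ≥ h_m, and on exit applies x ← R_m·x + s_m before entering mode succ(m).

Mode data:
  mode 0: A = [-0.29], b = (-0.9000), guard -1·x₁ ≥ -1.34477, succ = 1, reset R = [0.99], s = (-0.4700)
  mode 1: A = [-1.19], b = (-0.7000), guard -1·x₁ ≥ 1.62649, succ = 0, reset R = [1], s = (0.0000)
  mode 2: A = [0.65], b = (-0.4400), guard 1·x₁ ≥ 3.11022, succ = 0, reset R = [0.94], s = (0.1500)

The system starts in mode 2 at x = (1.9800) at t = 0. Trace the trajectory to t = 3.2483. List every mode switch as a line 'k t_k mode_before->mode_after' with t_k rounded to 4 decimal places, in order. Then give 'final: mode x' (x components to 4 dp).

1 0.9608 2->0
2 2.0930 0->1
final: 1 -0.2217

Mode 2: guard c·x = 3.1102 hit at Δt = 0.9608 (t = 0.9608), x⁻ = (3.1102) → reset → x⁺ = (3.0736), jump to mode 0
Mode 0: guard c·x = -1.3448 hit at Δt = 1.1322 (t = 2.0930), x⁻ = (1.3448) → reset → x⁺ = (0.8613), jump to mode 1
Mode 1: flow for 1.1553 to horizon, guard not reached → x = (-0.2217)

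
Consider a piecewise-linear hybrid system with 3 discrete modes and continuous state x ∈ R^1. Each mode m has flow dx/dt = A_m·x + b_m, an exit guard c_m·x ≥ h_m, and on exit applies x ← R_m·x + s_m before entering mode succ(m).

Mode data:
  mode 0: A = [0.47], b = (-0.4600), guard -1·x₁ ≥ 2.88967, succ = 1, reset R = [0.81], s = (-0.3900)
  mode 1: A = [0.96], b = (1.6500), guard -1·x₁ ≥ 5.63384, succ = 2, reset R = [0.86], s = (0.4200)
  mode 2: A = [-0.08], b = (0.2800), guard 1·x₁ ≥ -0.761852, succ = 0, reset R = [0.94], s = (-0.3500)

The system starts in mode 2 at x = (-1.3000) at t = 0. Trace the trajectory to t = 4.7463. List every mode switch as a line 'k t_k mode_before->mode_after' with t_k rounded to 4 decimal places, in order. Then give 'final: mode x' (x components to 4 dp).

Mode 2: guard c·x = -0.7619 hit at Δt = 1.4864 (t = 1.4864), x⁻ = (-0.7619) → reset → x⁺ = (-1.0661), jump to mode 0
Mode 0: guard c·x = 2.8897 hit at Δt = 1.3564 (t = 2.8428), x⁻ = (-2.8897) → reset → x⁺ = (-2.7306), jump to mode 1
Mode 1: guard c·x = 5.6338 hit at Δt = 1.4094 (t = 4.2522), x⁻ = (-5.6338) → reset → x⁺ = (-4.4251), jump to mode 2
Mode 2: flow for 0.4941 to horizon, guard not reached → x = (-4.1180)

1 1.4864 2->0
2 2.8428 0->1
3 4.2522 1->2
final: 2 -4.1180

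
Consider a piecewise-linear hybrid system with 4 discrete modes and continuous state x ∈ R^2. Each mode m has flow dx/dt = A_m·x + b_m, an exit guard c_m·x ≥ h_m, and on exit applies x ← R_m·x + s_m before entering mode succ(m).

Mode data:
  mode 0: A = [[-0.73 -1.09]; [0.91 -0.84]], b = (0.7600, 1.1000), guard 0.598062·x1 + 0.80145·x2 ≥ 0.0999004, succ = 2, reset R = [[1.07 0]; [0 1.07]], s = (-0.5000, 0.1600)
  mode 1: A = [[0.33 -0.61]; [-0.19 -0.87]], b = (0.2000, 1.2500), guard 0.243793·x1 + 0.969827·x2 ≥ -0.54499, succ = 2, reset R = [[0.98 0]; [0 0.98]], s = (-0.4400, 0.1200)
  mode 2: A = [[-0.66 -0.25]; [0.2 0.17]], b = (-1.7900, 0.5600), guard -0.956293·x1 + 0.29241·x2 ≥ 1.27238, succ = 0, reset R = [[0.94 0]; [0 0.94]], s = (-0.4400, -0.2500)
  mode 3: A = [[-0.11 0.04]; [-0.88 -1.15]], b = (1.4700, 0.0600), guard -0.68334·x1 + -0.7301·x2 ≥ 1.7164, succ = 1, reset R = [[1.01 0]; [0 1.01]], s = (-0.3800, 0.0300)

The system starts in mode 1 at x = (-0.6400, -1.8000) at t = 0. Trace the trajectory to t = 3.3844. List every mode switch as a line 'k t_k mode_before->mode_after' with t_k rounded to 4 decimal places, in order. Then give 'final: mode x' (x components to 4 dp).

Mode 1: guard c·x = -0.5450 hit at Δt = 0.5675 (t = 0.5675), x⁻ = (-0.2219, -0.5062) → reset → x⁺ = (-0.6575, -0.3760), jump to mode 2
Mode 2: guard c·x = 1.2724 hit at Δt = 0.6977 (t = 1.2652), x⁻ = (-1.3801, -0.1621) → reset → x⁺ = (-1.7373, -0.4024), jump to mode 0
Mode 0: guard c·x = 0.0999 hit at Δt = 1.0794 (t = 2.3446), x⁻ = (-0.1115, 0.2079) → reset → x⁺ = (-0.6193, 0.3824), jump to mode 2
Mode 2: guard c·x = 1.2724 hit at Δt = 0.4075 (t = 2.7521), x⁻ = (-1.1561, 0.5706) → reset → x⁺ = (-1.5267, 0.2864), jump to mode 0
Mode 0: flow for 0.6323 to horizon, guard not reached → x = (-0.6992, 0.2407)

1 0.5675 1->2
2 1.2652 2->0
3 2.3446 0->2
4 2.7521 2->0
final: 0 -0.6992 0.2407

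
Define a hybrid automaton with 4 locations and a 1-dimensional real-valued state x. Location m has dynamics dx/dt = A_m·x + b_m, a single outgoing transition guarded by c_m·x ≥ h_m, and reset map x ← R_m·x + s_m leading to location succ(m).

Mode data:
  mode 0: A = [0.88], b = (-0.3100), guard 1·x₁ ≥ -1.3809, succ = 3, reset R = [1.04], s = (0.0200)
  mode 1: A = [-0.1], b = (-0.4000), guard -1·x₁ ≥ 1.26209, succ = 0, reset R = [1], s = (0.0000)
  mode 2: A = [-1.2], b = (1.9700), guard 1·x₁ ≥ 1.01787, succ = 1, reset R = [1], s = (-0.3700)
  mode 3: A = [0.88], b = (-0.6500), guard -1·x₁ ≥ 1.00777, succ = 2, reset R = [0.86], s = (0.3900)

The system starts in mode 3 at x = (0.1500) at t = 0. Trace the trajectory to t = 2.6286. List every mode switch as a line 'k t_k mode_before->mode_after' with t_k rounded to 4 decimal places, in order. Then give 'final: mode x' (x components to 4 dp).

1 1.2358 3->2
2 2.2546 2->1
final: 1 0.4773

Mode 3: guard c·x = 1.0078 hit at Δt = 1.2358 (t = 1.2358), x⁻ = (-1.0078) → reset → x⁺ = (-0.4767), jump to mode 2
Mode 2: guard c·x = 1.0179 hit at Δt = 1.0188 (t = 2.2546), x⁻ = (1.0179) → reset → x⁺ = (0.6479), jump to mode 1
Mode 1: flow for 0.3740 to horizon, guard not reached → x = (0.4773)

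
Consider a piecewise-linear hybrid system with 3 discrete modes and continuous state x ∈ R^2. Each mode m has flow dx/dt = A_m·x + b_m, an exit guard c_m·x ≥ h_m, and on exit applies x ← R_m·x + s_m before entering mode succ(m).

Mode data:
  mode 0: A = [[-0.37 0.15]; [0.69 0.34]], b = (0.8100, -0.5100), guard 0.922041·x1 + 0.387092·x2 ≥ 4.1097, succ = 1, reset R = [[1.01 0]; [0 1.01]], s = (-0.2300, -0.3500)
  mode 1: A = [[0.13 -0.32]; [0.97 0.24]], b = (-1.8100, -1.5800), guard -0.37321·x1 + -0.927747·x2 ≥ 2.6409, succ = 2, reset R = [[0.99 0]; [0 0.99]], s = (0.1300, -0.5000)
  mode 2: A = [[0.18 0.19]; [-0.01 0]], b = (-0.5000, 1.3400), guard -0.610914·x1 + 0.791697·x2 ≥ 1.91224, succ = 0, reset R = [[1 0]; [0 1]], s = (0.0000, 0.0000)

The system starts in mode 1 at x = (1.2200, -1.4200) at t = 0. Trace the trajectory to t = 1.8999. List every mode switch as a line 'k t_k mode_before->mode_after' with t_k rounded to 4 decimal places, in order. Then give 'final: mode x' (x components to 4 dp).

Mode 1: guard c·x = 2.6409 hit at Δt = 1.0214 (t = 1.0214), x⁻ = (0.1223, -2.8958) → reset → x⁺ = (0.2510, -3.3668), jump to mode 2
Mode 2: flow for 0.8785 to horizon, guard not reached → x = (-0.6870, -2.1877)

1 1.0214 1->2
final: 2 -0.6870 -2.1877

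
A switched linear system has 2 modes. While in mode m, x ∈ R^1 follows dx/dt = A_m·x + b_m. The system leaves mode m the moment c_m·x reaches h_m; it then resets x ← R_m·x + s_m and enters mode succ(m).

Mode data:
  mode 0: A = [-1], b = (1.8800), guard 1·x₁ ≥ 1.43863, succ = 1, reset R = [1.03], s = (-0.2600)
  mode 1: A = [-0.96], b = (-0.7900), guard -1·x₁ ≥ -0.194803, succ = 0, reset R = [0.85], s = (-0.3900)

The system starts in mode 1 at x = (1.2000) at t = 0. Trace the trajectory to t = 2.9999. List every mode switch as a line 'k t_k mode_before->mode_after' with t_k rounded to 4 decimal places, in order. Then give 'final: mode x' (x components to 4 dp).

1 0.7156 1->0
2 2.2775 0->1
final: 1 0.1991

Mode 1: guard c·x = -0.1948 hit at Δt = 0.7156 (t = 0.7156), x⁻ = (0.1948) → reset → x⁺ = (-0.2244), jump to mode 0
Mode 0: guard c·x = 1.4386 hit at Δt = 1.5619 (t = 2.2775), x⁻ = (1.4386) → reset → x⁺ = (1.2218), jump to mode 1
Mode 1: flow for 0.7224 to horizon, guard not reached → x = (0.1991)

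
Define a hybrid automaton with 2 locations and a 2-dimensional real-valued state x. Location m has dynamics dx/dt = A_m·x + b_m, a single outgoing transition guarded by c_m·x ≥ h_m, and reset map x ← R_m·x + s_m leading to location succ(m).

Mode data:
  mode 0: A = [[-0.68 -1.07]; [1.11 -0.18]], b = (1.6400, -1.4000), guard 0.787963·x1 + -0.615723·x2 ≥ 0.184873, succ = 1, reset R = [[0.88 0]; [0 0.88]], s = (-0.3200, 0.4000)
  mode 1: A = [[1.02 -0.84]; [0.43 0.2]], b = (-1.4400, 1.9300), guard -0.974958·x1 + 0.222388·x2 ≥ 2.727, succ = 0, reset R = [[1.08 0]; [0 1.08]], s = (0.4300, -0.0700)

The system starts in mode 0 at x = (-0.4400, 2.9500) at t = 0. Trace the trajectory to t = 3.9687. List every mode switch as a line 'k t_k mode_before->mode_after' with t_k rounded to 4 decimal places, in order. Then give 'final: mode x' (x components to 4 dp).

Mode 0: guard c·x = 0.1849 hit at Δt = 1.4007 (t = 1.4007), x⁻ = (0.2586, 0.0306) → reset → x⁺ = (-0.0925, 0.4270), jump to mode 1
Mode 1: guard c·x = 2.7270 hit at Δt = 0.6867 (t = 2.0874), x⁻ = (-2.4368, 1.5792) → reset → x⁺ = (-2.2018, 1.6355), jump to mode 0
Mode 0: guard c·x = 0.1849 hit at Δt = 0.8074 (t = 2.8948), x⁻ = (-0.3587, -0.7593) → reset → x⁺ = (-0.6357, -0.2682), jump to mode 1
Mode 1: guard c·x = 2.7270 hit at Δt = 0.6466 (t = 3.5414), x⁻ = (-2.6629, 0.5883) → reset → x⁺ = (-2.4459, 0.5653), jump to mode 0
Mode 0: flow for 0.4273 to horizon, guard not reached → x = (-1.1216, -0.8731)

1 1.4007 0->1
2 2.0874 1->0
3 2.8948 0->1
4 3.5414 1->0
final: 0 -1.1216 -0.8731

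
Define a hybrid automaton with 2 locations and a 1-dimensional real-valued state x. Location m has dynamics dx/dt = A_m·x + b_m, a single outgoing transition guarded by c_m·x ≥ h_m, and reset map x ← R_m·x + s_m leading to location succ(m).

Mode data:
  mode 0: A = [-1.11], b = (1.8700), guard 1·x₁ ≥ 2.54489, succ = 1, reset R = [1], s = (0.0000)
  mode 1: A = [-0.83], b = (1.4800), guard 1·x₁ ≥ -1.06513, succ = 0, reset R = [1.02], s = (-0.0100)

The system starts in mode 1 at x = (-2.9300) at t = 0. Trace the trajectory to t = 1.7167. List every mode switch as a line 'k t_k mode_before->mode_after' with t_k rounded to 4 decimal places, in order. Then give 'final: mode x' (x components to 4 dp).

1 0.6068 1->0
final: 0 0.8734

Mode 1: guard c·x = -1.0651 hit at Δt = 0.6068 (t = 0.6068), x⁻ = (-1.0651) → reset → x⁺ = (-1.0964), jump to mode 0
Mode 0: flow for 1.1099 to horizon, guard not reached → x = (0.8734)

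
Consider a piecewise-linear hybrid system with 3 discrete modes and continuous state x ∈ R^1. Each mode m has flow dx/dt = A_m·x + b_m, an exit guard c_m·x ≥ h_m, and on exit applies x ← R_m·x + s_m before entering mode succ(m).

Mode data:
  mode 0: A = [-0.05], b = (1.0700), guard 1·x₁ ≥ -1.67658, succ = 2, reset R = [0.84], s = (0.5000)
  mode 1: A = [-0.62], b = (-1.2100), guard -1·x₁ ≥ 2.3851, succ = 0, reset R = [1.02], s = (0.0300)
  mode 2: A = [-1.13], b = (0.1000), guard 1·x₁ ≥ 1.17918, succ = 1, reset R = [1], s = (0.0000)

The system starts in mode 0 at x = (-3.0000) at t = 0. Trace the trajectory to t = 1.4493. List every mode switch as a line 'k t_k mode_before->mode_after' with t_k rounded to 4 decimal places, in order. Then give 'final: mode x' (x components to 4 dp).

1 1.1153 0->2
final: 2 -0.5950

Mode 0: guard c·x = -1.6766 hit at Δt = 1.1153 (t = 1.1153), x⁻ = (-1.6766) → reset → x⁺ = (-0.9083), jump to mode 2
Mode 2: flow for 0.3340 to horizon, guard not reached → x = (-0.5950)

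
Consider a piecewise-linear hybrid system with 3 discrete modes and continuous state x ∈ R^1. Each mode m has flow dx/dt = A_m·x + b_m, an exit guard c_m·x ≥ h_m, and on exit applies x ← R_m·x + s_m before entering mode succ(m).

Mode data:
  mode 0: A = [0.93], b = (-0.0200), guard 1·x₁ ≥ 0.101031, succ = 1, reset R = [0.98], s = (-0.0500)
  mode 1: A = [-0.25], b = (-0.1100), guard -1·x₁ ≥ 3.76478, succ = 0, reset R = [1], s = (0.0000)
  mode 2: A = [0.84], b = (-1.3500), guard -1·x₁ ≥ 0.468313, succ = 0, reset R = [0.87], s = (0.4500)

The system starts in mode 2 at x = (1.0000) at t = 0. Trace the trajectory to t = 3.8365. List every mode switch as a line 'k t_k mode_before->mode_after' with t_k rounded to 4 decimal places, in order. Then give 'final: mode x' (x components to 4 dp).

Mode 2: guard c·x = 0.4683 hit at Δt = 1.4633 (t = 1.4633), x⁻ = (-0.4683) → reset → x⁺ = (0.0426), jump to mode 0
Mode 0: guard c·x = 0.1010 hit at Δt = 1.4286 (t = 2.8919), x⁻ = (0.1010) → reset → x⁺ = (0.0490), jump to mode 1
Mode 1: flow for 0.9446 to horizon, guard not reached → x = (-0.0538)

1 1.4633 2->0
2 2.8919 0->1
final: 1 -0.0538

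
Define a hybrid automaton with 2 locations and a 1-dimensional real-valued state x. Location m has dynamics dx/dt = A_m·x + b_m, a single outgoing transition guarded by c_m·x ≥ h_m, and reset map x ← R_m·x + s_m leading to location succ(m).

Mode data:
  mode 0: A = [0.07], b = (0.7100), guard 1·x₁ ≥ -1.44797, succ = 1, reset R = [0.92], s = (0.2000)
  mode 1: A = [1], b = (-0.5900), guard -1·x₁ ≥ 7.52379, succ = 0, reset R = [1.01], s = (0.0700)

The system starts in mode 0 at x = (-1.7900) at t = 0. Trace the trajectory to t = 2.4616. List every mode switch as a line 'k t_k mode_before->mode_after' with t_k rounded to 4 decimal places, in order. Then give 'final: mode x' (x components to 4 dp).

Mode 0: guard c·x = -1.4480 hit at Δt = 0.5733 (t = 0.5733), x⁻ = (-1.4480) → reset → x⁺ = (-1.1321), jump to mode 1
Mode 1: guard c·x = 7.5238 hit at Δt = 1.5500 (t = 2.1233), x⁻ = (-7.5238) → reset → x⁺ = (-7.5290), jump to mode 0
Mode 0: flow for 0.3383 to horizon, guard not reached → x = (-7.4664)

1 0.5733 0->1
2 2.1233 1->0
final: 0 -7.4664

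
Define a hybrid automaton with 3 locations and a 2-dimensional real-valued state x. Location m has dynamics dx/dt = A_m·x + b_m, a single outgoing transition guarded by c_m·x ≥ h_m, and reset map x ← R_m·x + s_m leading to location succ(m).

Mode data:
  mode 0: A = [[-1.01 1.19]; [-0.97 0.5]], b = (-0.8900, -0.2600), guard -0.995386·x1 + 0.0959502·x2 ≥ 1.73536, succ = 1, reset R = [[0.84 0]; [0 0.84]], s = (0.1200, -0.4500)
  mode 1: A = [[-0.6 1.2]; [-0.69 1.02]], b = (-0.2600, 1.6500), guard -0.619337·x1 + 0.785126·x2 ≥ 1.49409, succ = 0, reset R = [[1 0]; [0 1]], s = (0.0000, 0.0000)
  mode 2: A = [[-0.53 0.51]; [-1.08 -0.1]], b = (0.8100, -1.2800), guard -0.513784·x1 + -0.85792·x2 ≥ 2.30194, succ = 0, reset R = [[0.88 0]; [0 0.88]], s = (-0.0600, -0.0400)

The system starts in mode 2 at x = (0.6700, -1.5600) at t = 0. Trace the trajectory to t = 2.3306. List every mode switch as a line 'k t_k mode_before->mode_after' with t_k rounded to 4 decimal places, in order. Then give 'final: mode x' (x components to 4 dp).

Mode 2: guard c·x = 2.3019 hit at Δt = 0.8003 (t = 0.8003), x⁻ = (0.2114, -2.8097) → reset → x⁺ = (0.1260, -2.5126), jump to mode 0
Mode 0: guard c·x = 1.7354 hit at Δt = 0.6699 (t = 1.4702), x⁻ = (-2.0287, -2.9601) → reset → x⁺ = (-1.5841, -2.9365), jump to mode 1
Mode 1: flow for 0.8604 to horizon, guard not reached → x = (-3.3736, -2.4453)

1 0.8003 2->0
2 1.4702 0->1
final: 1 -3.3736 -2.4453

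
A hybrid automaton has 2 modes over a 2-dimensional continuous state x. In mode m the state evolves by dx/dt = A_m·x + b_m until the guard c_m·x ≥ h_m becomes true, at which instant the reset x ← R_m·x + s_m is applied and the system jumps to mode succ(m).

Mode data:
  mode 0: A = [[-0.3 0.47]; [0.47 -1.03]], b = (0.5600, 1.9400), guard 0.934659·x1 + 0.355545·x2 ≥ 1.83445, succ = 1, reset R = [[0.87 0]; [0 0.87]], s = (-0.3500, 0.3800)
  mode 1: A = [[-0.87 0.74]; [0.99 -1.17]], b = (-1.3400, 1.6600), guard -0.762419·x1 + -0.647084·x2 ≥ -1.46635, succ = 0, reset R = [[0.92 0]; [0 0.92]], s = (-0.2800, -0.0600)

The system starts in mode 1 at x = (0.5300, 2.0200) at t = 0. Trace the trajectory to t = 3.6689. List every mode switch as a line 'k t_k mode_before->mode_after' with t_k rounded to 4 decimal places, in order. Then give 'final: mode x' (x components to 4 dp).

Mode 1: guard c·x = -1.4664 hit at Δt = 0.7350 (t = 0.7350), x⁻ = (0.3320, 1.8749) → reset → x⁺ = (0.0255, 1.6649), jump to mode 0
Mode 0: guard c·x = 1.8344 hit at Δt = 0.9557 (t = 1.6907), x⁻ = (1.1988, 2.0080) → reset → x⁺ = (0.6930, 2.1270), jump to mode 1
Mode 1: guard c·x = -1.4664 hit at Δt = 1.2660 (t = 2.9567), x⁻ = (0.3296, 1.8778) → reset → x⁺ = (0.0232, 1.6675), jump to mode 0
Mode 0: flow for 0.7122 to horizon, guard not reached → x = (0.9146, 1.9060)

1 0.7350 1->0
2 1.6907 0->1
3 2.9567 1->0
final: 0 0.9146 1.9060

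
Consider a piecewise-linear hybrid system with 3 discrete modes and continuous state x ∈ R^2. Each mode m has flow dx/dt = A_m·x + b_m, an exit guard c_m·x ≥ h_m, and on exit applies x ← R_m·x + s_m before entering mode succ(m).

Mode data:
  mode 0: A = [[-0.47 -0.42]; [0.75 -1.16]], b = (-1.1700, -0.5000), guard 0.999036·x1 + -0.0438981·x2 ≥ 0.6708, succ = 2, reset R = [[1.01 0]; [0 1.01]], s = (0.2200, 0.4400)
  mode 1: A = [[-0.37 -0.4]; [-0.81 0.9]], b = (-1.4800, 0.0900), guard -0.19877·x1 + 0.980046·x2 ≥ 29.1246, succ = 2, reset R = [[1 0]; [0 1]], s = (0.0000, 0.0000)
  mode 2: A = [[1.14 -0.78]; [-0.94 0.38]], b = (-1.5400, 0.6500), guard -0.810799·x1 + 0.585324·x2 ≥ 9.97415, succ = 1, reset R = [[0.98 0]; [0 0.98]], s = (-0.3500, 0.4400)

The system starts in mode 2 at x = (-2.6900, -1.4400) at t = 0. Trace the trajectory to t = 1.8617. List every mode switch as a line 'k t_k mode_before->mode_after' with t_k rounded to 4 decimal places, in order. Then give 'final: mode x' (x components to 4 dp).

1 0.8681 2->1
final: 1 -12.2602 23.4000

Mode 2: guard c·x = 9.9741 hit at Δt = 0.8681 (t = 0.8681), x⁻ = (-9.6634, 3.6545) → reset → x⁺ = (-9.8202, 4.0214), jump to mode 1
Mode 1: flow for 0.9936 to horizon, guard not reached → x = (-12.2602, 23.4000)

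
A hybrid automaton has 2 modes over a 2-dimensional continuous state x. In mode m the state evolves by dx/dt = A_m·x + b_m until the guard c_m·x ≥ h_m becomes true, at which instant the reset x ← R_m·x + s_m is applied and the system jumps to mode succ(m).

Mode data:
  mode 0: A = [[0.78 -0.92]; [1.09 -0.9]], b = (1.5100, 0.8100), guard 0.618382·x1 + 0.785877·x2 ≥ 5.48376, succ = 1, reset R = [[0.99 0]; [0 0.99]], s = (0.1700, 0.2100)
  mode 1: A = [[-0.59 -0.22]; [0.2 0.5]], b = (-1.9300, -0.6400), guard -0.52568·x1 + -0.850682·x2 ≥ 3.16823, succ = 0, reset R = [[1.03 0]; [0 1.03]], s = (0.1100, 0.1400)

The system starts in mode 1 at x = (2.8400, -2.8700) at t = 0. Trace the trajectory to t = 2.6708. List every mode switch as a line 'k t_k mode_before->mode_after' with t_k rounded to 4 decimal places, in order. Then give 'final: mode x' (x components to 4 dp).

Mode 1: guard c·x = 3.1682 hit at Δt = 0.7571 (t = 0.7571), x⁻ = (1.1264, -4.4204) → reset → x⁺ = (1.2702, -4.4130), jump to mode 0
Mode 0: guard c·x = 5.4838 hit at Δt = 0.9135 (t = 1.6706), x⁻ = (6.8034, 1.6245) → reset → x⁺ = (6.9054, 1.8183), jump to mode 1
Mode 1: flow for 1.0002 to horizon, guard not reached → x = (1.9275, 3.3113)

1 0.7571 1->0
2 1.6706 0->1
final: 1 1.9275 3.3113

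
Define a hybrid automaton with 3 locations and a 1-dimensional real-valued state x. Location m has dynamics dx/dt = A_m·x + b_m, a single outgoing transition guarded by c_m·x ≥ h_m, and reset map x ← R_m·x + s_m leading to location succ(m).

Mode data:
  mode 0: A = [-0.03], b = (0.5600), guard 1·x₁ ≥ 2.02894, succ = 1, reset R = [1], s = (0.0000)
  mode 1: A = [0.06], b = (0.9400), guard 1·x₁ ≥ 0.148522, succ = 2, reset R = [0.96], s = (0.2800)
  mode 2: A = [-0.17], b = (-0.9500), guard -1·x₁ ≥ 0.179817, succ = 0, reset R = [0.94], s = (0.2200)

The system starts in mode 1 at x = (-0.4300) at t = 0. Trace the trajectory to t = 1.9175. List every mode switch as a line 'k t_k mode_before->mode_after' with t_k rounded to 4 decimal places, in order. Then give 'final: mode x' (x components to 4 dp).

1 0.6211 1->2
2 1.2423 2->0
final: 0 0.4243

Mode 1: guard c·x = 0.1485 hit at Δt = 0.6211 (t = 0.6211), x⁻ = (0.1485) → reset → x⁺ = (0.4226), jump to mode 2
Mode 2: guard c·x = 0.1798 hit at Δt = 0.6212 (t = 1.2423), x⁻ = (-0.1798) → reset → x⁺ = (0.0510), jump to mode 0
Mode 0: flow for 0.6752 to horizon, guard not reached → x = (0.4243)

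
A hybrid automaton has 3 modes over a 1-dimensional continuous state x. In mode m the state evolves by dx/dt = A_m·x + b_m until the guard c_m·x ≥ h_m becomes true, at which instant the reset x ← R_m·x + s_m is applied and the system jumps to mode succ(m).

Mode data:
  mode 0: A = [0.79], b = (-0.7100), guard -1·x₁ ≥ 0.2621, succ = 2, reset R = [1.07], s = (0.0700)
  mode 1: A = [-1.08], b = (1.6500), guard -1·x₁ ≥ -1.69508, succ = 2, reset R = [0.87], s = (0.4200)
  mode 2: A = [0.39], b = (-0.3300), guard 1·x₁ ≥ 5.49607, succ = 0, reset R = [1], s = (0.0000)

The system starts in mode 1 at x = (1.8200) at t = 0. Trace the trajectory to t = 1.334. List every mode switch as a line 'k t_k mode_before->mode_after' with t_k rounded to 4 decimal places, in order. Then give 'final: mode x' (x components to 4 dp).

1 0.5164 1->2
final: 2 2.2885

Mode 1: guard c·x = -1.6951 hit at Δt = 0.5164 (t = 0.5164), x⁻ = (1.6951) → reset → x⁺ = (1.8947), jump to mode 2
Mode 2: flow for 0.8176 to horizon, guard not reached → x = (2.2885)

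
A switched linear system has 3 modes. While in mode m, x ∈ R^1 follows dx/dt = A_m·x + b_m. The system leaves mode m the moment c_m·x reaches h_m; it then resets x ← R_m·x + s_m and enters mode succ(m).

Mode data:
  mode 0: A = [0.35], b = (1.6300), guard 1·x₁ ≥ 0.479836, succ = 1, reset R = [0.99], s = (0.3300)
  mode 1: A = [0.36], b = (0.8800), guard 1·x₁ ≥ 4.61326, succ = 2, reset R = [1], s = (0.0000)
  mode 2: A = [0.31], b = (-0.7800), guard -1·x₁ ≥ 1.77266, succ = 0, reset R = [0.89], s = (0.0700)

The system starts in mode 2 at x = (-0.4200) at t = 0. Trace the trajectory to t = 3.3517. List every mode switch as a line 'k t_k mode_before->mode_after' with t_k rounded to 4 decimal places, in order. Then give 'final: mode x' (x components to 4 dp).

1 1.2223 2->0
2 2.6201 0->1
final: 1 1.7842

Mode 2: guard c·x = 1.7727 hit at Δt = 1.2223 (t = 1.2223), x⁻ = (-1.7727) → reset → x⁺ = (-1.5077), jump to mode 0
Mode 0: guard c·x = 0.4798 hit at Δt = 1.3978 (t = 2.6201), x⁻ = (0.4798) → reset → x⁺ = (0.8050), jump to mode 1
Mode 1: flow for 0.7316 to horizon, guard not reached → x = (1.7842)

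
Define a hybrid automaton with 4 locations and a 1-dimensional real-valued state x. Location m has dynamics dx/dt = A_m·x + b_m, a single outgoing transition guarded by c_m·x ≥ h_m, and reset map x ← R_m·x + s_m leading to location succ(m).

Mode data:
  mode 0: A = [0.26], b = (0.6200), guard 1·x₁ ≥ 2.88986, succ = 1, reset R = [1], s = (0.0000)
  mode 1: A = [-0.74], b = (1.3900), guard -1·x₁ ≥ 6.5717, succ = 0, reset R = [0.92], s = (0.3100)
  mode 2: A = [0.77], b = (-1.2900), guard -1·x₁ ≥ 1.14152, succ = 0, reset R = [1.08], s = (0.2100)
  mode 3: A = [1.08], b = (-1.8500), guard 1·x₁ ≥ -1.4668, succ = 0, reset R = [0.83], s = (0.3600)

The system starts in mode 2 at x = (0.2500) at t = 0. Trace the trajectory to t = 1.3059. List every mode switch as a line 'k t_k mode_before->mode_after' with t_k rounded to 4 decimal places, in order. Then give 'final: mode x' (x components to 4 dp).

1 0.8847 2->0
final: 0 -0.8652

Mode 2: guard c·x = 1.1415 hit at Δt = 0.8847 (t = 0.8847), x⁻ = (-1.1415) → reset → x⁺ = (-1.0228), jump to mode 0
Mode 0: flow for 0.4212 to horizon, guard not reached → x = (-0.8652)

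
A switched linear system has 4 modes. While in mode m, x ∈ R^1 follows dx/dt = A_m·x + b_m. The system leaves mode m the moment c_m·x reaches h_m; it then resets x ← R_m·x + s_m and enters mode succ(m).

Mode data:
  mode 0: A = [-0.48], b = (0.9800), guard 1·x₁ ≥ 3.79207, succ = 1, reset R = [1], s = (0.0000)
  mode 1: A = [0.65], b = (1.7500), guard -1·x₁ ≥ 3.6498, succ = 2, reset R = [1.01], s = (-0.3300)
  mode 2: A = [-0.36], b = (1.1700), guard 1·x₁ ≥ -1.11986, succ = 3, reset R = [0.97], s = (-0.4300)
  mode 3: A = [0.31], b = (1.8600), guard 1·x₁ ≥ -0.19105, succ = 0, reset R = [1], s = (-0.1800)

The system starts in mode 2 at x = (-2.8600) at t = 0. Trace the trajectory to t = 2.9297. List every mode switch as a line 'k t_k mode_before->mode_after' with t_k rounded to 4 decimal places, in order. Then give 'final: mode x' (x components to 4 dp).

1 0.9311 2->3
2 1.7664 3->0
final: 0 0.6613

Mode 2: guard c·x = -1.1199 hit at Δt = 0.9311 (t = 0.9311), x⁻ = (-1.1199) → reset → x⁺ = (-1.5163), jump to mode 3
Mode 3: guard c·x = -0.1910 hit at Δt = 0.8353 (t = 1.7664), x⁻ = (-0.1910) → reset → x⁺ = (-0.3710), jump to mode 0
Mode 0: flow for 1.1633 to horizon, guard not reached → x = (0.6613)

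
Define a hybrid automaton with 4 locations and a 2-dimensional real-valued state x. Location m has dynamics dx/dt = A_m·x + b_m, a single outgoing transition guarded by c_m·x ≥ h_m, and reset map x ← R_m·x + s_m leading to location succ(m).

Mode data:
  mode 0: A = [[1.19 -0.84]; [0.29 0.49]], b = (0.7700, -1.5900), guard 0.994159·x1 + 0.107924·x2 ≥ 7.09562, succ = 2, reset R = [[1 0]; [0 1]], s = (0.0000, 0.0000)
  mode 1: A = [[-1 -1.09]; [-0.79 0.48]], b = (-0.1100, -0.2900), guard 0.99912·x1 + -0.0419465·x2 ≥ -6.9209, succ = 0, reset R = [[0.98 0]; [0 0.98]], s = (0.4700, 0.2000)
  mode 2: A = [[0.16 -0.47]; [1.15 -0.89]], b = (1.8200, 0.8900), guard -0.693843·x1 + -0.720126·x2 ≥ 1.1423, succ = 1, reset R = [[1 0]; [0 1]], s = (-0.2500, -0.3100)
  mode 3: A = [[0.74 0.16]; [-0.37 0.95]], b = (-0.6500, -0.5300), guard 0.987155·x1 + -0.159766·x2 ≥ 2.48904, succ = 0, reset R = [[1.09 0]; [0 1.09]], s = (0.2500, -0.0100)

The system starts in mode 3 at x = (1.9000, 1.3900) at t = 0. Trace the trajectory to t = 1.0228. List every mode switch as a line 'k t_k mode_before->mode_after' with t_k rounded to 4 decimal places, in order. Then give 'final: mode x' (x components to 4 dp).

Mode 3: guard c·x = 2.4890 hit at Δt = 0.6648 (t = 0.6648), x⁻ = (2.7405, 1.3536) → reset → x⁺ = (3.2371, 1.4654), jump to mode 0
Mode 0: flow for 0.3580 to horizon, guard not reached → x = (4.7382, 1.5685)

1 0.6648 3->0
final: 0 4.7382 1.5685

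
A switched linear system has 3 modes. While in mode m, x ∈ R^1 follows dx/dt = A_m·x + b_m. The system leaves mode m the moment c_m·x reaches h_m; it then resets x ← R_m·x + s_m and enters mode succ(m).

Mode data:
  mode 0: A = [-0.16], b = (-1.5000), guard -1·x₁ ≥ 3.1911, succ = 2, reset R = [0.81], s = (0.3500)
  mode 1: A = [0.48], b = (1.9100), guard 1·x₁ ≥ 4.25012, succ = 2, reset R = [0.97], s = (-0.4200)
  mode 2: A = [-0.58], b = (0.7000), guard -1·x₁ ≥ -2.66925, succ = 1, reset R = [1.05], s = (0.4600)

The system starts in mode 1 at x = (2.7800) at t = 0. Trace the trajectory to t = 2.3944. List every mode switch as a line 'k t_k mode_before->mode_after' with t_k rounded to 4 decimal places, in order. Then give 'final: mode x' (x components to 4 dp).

Mode 1: guard c·x = 4.2501 hit at Δt = 0.4100 (t = 0.4100), x⁻ = (4.2501) → reset → x⁺ = (3.7026), jump to mode 2
Mode 2: guard c·x = -2.6692 hit at Δt = 0.9216 (t = 1.3316), x⁻ = (2.6693) → reset → x⁺ = (3.2627), jump to mode 1
Mode 1: guard c·x = 4.2501 hit at Δt = 0.2663 (t = 1.5979), x⁻ = (4.2501) → reset → x⁺ = (3.7026), jump to mode 2
Mode 2: flow for 0.7965 to horizon, guard not reached → x = (2.7793)

1 0.4100 1->2
2 1.3316 2->1
3 1.5979 1->2
final: 2 2.7793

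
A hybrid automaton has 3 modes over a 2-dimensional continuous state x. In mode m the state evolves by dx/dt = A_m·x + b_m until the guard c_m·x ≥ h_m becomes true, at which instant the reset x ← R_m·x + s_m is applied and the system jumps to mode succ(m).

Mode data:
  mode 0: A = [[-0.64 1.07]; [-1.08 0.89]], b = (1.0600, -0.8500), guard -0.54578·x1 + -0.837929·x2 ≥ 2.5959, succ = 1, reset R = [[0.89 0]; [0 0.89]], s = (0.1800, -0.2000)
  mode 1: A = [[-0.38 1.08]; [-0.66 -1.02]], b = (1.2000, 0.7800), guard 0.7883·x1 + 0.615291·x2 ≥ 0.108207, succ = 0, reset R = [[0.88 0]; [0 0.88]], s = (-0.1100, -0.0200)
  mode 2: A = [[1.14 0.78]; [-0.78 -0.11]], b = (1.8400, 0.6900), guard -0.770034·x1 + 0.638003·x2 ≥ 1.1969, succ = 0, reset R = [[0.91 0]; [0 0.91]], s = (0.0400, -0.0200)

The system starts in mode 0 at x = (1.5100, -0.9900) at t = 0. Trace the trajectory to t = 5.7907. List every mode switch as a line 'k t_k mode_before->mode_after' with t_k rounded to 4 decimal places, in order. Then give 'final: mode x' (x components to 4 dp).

1 0.6100 0->1
2 2.0501 1->0
3 3.3189 0->1
4 4.6625 1->0
final: 0 -0.0153 -2.1073

Mode 0: guard c·x = 2.5959 hit at Δt = 0.6100 (t = 0.6100), x⁻ = (0.3700, -3.3390) → reset → x⁺ = (0.5093, -3.1717), jump to mode 1
Mode 1: guard c·x = 0.1082 hit at Δt = 1.4401 (t = 2.0501), x⁻ = (0.2393, -0.1308) → reset → x⁺ = (0.1006, -0.1351), jump to mode 0
Mode 0: guard c·x = 2.5959 hit at Δt = 1.2688 (t = 3.3189), x⁻ = (-0.4010, -2.8368) → reset → x⁺ = (-0.1769, -2.7248), jump to mode 1
Mode 1: guard c·x = 0.1082 hit at Δt = 1.3435 (t = 4.6625), x⁻ = (0.1289, 0.0107) → reset → x⁺ = (0.0034, -0.0106), jump to mode 0
Mode 0: flow for 1.1282 to horizon, guard not reached → x = (-0.0153, -2.1073)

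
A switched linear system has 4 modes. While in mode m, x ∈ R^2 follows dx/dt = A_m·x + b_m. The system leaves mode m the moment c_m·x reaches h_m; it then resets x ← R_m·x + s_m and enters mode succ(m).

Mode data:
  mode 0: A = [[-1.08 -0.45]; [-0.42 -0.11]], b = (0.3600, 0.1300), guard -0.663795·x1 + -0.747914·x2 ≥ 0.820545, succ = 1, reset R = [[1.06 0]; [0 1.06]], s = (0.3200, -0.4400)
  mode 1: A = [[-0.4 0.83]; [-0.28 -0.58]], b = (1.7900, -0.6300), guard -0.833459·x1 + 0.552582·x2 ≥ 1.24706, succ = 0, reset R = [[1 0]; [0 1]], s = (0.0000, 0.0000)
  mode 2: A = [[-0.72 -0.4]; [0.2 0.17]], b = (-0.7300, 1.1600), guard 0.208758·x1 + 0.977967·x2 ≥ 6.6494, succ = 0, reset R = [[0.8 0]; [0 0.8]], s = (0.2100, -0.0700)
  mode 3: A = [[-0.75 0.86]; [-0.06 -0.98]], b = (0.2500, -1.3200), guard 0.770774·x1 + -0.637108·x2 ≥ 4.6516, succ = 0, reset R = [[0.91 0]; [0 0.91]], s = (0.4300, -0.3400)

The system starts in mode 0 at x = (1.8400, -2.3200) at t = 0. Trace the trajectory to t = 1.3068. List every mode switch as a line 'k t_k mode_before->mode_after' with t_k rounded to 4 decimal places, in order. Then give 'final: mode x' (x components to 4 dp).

Mode 0: guard c·x = 0.8205 hit at Δt = 0.6197 (t = 0.6197), x⁻ = (1.6000, -2.5172) → reset → x⁺ = (2.0160, -3.1082), jump to mode 1
Mode 1: flow for 0.6871 to horizon, guard not reached → x = (1.1676, -2.6855)

1 0.6197 0->1
final: 1 1.1676 -2.6855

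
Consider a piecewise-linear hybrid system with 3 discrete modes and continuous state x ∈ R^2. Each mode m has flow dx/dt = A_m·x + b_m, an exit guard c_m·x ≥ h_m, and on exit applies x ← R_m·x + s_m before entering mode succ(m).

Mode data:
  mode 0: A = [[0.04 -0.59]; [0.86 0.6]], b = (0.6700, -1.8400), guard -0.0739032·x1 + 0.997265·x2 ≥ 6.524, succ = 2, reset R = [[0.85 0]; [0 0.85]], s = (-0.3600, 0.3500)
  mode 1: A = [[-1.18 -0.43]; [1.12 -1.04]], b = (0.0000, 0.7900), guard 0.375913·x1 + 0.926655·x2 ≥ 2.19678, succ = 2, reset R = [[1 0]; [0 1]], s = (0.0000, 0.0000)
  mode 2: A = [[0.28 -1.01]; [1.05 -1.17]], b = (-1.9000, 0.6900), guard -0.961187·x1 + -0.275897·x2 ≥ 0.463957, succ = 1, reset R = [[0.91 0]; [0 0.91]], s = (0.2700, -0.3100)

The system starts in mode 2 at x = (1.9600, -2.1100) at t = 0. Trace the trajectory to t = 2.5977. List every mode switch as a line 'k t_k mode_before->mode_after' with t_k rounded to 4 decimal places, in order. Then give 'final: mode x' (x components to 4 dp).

1 1.5790 2->1
final: 1 -0.1982 0.4294

Mode 2: guard c·x = 0.4640 hit at Δt = 1.5790 (t = 1.5790), x⁻ = (-0.6728, 0.6624) → reset → x⁺ = (-0.3423, 0.2928), jump to mode 1
Mode 1: flow for 1.0187 to horizon, guard not reached → x = (-0.1982, 0.4294)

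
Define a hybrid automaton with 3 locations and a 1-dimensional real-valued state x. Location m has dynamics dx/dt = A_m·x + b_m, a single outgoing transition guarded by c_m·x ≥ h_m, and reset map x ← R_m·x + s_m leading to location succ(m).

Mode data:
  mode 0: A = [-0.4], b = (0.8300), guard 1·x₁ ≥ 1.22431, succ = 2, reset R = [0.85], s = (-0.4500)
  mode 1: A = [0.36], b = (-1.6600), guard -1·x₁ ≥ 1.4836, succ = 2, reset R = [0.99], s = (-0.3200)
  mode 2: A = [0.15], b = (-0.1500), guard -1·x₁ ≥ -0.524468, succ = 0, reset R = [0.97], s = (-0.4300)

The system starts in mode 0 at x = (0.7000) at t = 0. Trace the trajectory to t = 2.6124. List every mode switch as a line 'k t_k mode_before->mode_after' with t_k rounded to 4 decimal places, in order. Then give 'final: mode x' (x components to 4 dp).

Mode 0: guard c·x = 1.2243 hit at Δt = 1.2004 (t = 1.2004), x⁻ = (1.2243) → reset → x⁺ = (0.5907), jump to mode 2
Mode 2: guard c·x = -0.5245 hit at Δt = 0.9993 (t = 2.1997), x⁻ = (0.5245) → reset → x⁺ = (0.0787), jump to mode 0
Mode 0: flow for 0.4127 to horizon, guard not reached → x = (0.3825)

1 1.2004 0->2
2 2.1997 2->0
final: 0 0.3825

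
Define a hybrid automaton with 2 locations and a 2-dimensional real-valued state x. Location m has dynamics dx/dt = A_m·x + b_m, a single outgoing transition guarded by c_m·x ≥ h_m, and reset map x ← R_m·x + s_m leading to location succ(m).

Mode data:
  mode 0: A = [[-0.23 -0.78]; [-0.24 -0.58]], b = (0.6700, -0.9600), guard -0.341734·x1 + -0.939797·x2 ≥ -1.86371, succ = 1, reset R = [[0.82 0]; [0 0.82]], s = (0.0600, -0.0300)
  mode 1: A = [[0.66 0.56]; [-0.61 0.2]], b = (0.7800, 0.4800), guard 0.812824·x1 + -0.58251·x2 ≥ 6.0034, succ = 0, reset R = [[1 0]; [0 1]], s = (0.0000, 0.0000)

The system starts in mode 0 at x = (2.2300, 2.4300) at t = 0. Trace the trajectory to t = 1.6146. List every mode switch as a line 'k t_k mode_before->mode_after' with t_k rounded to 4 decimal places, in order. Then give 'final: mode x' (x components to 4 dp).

Mode 0: guard c·x = -1.8637 hit at Δt = 0.4253 (t = 0.4253), x⁻ = (1.7054, 1.3630) → reset → x⁺ = (1.4584, 1.0876), jump to mode 1
Mode 1: flow for 1.1893 to horizon, guard not reached → x = (5.2533, -0.5309)

1 0.4253 0->1
final: 1 5.2533 -0.5309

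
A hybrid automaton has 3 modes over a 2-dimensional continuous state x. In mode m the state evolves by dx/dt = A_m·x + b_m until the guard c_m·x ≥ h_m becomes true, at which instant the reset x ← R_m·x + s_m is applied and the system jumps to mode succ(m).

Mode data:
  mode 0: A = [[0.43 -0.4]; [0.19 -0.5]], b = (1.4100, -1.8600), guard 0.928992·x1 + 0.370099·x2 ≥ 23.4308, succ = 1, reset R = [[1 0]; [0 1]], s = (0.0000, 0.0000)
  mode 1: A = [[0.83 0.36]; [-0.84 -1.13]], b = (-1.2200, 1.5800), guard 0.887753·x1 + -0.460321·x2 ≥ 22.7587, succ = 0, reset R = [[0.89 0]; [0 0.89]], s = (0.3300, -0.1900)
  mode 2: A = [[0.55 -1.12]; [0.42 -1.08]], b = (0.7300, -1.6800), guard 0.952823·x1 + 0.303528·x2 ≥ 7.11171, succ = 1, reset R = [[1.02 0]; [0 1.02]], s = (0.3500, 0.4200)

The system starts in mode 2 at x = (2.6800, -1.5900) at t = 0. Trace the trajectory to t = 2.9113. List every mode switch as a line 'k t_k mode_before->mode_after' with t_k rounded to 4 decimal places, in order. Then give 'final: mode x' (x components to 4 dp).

Mode 2: guard c·x = 7.1117 hit at Δt = 1.0772 (t = 1.0772), x⁻ = (7.4978, -0.1066) → reset → x⁺ = (7.9978, 0.3112), jump to mode 1
Mode 1: guard c·x = 22.7587 hit at Δt = 1.5227 (t = 2.5999), x⁻ = (21.3499, -8.2665) → reset → x⁺ = (19.3314, -7.5472), jump to mode 0
Mode 0: flow for 0.3114 to horizon, guard not reached → x = (23.4643, -5.8216)

1 1.0772 2->1
2 2.5999 1->0
final: 0 23.4643 -5.8216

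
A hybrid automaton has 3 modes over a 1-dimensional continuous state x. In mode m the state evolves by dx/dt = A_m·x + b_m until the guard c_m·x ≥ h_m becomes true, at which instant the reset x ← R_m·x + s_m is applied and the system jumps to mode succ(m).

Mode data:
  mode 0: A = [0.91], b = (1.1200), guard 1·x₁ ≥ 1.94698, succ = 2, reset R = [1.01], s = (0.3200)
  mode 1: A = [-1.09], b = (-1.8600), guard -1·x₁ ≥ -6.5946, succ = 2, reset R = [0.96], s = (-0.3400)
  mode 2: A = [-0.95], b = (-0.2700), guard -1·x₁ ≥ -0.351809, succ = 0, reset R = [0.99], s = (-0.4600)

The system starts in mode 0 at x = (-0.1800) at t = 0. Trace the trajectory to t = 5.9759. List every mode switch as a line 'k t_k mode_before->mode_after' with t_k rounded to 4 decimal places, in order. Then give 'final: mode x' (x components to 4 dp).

1 1.2161 0->2
2 2.6863 2->0
3 3.8332 0->2
4 5.3034 2->0
final: 0 0.8329

Mode 0: guard c·x = 1.9470 hit at Δt = 1.2161 (t = 1.2161), x⁻ = (1.9470) → reset → x⁺ = (2.2864), jump to mode 2
Mode 2: guard c·x = -0.3518 hit at Δt = 1.4702 (t = 2.6863), x⁻ = (0.3518) → reset → x⁺ = (-0.1117), jump to mode 0
Mode 0: guard c·x = 1.9470 hit at Δt = 1.1469 (t = 3.8332), x⁻ = (1.9470) → reset → x⁺ = (2.2864), jump to mode 2
Mode 2: guard c·x = -0.3518 hit at Δt = 1.4702 (t = 5.3034), x⁻ = (0.3518) → reset → x⁺ = (-0.1117), jump to mode 0
Mode 0: flow for 0.6725 to horizon, guard not reached → x = (0.8329)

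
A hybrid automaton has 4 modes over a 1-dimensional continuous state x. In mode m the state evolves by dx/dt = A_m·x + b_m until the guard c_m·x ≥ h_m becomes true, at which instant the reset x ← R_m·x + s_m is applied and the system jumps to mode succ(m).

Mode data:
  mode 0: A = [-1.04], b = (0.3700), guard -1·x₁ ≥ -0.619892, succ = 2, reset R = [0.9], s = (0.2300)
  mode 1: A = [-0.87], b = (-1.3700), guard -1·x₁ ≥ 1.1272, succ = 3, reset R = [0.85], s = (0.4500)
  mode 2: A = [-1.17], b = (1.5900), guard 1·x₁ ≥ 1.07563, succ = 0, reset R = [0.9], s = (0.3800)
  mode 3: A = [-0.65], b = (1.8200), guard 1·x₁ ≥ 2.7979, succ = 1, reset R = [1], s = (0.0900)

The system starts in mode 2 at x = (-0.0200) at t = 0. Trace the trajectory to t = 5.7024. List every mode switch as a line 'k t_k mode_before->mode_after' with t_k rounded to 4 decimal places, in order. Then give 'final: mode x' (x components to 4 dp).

Mode 2: guard c·x = 1.0756 hit at Δt = 1.3525 (t = 1.3525), x⁻ = (1.0756) → reset → x⁺ = (1.3481), jump to mode 0
Mode 0: guard c·x = -0.6199 hit at Δt = 1.2727 (t = 2.6252), x⁻ = (0.6199) → reset → x⁺ = (0.7879), jump to mode 2
Mode 2: guard c·x = 1.0756 hit at Δt = 0.5990 (t = 3.2242), x⁻ = (1.0756) → reset → x⁺ = (1.3481), jump to mode 0
Mode 0: guard c·x = -0.6199 hit at Δt = 1.2727 (t = 4.4969), x⁻ = (0.6199) → reset → x⁺ = (0.7879), jump to mode 2
Mode 2: guard c·x = 1.0756 hit at Δt = 0.5990 (t = 5.0959), x⁻ = (1.0756) → reset → x⁺ = (1.3481), jump to mode 0
Mode 0: flow for 0.6065 to horizon, guard not reached → x = (0.8839)

1 1.3525 2->0
2 2.6252 0->2
3 3.2242 2->0
4 4.4969 0->2
5 5.0959 2->0
final: 0 0.8839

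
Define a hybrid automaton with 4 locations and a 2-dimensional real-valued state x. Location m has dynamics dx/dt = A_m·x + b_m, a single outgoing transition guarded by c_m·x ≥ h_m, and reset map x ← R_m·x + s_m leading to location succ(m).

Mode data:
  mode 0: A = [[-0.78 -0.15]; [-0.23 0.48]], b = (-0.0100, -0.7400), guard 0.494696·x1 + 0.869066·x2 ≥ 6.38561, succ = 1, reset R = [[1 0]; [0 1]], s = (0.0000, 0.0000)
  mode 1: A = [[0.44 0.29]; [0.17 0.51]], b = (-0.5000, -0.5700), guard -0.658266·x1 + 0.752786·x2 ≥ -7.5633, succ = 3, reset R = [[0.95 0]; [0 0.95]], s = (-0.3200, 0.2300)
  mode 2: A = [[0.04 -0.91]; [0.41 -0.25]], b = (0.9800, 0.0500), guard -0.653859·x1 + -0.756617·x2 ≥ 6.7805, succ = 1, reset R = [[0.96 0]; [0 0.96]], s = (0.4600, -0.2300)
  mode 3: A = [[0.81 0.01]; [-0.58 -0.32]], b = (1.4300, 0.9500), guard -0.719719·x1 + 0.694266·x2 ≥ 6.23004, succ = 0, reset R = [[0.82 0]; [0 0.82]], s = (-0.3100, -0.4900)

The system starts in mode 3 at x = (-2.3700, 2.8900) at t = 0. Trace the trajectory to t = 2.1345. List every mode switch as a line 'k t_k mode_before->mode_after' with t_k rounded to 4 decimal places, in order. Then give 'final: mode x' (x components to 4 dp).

Mode 3: guard c·x = 6.2300 hit at Δt = 1.5581 (t = 1.5581), x⁻ = (-3.7844, 5.0505) → reset → x⁺ = (-3.4132, 3.6514), jump to mode 0
Mode 0: flow for 0.5764 to horizon, guard not reached → x = (-2.4769, 4.7703)

1 1.5581 3->0
final: 0 -2.4769 4.7703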